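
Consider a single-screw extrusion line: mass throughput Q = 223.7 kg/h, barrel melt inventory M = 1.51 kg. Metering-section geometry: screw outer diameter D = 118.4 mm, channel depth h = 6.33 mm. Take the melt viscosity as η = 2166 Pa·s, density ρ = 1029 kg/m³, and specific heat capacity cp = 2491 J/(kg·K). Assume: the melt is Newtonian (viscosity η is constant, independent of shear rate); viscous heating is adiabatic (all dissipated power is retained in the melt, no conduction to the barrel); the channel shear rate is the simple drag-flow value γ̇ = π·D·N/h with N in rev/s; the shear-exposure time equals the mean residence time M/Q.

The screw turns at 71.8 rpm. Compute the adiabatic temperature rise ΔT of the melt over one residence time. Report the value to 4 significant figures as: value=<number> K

Throughput in SI: Q_s = 223.7 kg/h ÷ 3600 s/h = 0.0621389 kg/s
t_res = M / Q_s = 1.51 / 0.0621389 = 24.3004 s
Geometry in metres: D = 118.4 mm → 0.1184 m, h = 6.33 mm → 0.00633 m; screw speed N = 71.8 rpm = 1.19667 rev/s
Shear rate: γ̇ = πDN/h = π·0.1184·1.19667/0.00633 = 70.3187 s⁻¹
ΔT = η·γ̇²·t_res/(ρ·cp) = [2166 × 70.3187² × 24.3004] / [1029 × 2491] = 101.537 K

value=101.5 K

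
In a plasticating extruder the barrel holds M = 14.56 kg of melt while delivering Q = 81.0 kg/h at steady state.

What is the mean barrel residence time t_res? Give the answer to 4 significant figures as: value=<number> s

value=647.1 s

Q_s = Q / 3600 = 81.0 / 3600 = 0.0225 kg/s
Mean residence time: t_res = M/Q_s = 14.56 kg / 0.0225 kg/s = 647.111 s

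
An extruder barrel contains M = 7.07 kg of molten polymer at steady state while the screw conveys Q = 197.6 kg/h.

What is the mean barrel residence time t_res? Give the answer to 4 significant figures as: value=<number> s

Convert throughput: Q = 197.6 kg/h = 197.6/3600 = 0.0548889 kg/s
t_res = M / Q_s = 7.07 ÷ 0.0548889 = 128.806 s

value=128.8 s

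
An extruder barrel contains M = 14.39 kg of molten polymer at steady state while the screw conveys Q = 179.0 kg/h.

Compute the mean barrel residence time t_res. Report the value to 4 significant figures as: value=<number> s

value=289.4 s

Q_s = Q / 3600 = 179.0 / 3600 = 0.0497222 kg/s
t_res = M / Q_s = 14.39 ÷ 0.0497222 = 289.408 s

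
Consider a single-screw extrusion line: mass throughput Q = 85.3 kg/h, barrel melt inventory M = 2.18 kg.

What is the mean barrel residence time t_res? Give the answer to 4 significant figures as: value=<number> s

value=92.00 s

Q_s = Q / 3600 = 85.3 / 3600 = 0.0236944 kg/s
Mean residence time: t_res = M/Q_s = 2.18 kg / 0.0236944 kg/s = 92.0047 s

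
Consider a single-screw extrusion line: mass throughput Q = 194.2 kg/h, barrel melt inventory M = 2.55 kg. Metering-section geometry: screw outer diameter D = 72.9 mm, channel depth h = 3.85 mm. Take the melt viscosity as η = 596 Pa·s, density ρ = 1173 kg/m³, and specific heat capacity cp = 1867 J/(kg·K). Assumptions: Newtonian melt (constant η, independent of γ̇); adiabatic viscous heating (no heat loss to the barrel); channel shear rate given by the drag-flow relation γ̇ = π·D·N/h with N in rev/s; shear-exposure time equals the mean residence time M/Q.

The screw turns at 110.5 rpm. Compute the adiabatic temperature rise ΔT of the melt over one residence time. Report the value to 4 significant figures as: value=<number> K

Convert throughput: Q = 194.2 kg/h = 194.2/3600 = 0.0539444 kg/s
Mean residence time: t_res = M/Q_s = 2.55 kg / 0.0539444 kg/s = 47.2709 s
D = 72.9 mm = 0.0729 m;  h = 3.85 mm = 0.00385 m;  N = 110.5 rpm / 60 = 1.84167 rev/s
γ̇ = π·D·N / h = π · 0.0729 · 1.84167 / 0.00385 = 109.554 s⁻¹
Adiabatic rise: ΔT = η γ̇² t_res / (ρ cp) = 596·(109.554)²·47.2709 / (1173·1867) = 154.402 K

value=154.4 K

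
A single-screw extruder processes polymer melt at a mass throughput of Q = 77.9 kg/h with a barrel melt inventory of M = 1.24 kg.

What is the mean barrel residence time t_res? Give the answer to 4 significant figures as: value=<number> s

value=57.30 s

Convert throughput: Q = 77.9 kg/h = 77.9/3600 = 0.0216389 kg/s
t_res = M / Q_s = 1.24 / 0.0216389 = 57.3042 s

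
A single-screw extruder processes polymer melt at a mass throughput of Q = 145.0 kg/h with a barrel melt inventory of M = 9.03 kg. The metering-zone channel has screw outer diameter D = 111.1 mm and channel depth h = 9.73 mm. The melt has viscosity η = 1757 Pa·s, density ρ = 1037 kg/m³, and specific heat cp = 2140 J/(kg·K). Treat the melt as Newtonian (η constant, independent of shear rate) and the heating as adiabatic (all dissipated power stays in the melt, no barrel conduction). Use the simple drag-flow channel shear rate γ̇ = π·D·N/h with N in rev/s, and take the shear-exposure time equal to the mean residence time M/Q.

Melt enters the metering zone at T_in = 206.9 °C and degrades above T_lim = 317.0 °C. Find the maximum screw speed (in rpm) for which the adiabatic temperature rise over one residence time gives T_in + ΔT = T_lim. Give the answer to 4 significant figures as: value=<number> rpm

Convert throughput: Q = 145.0 kg/h = 145.0/3600 = 0.0402778 kg/s
t_res = M / Q_s = 9.03 ÷ 0.0402778 = 224.193 s
Convert to metres: D = 0.1111 m, h = 0.00973 m
ΔT_a = T_lim − T_in = 317.0 °C − 206.9 °C = 110.1 K
γ̇_max² = ΔT_a·ρ·cp/(η·t_res) = 110.1·1037·2140/(1757·224.193) = 620.277 s⁻²
γ̇_max = sqrt(620.277) = 24.9054 s⁻¹
Solve γ̇ = πDN/h for N: N_max = γ̇_max·h/(π·D) = 24.9054 × 0.00973 / (π × 0.1111) = 0.694291 rev/s = 41.6575 rpm

value=41.66 rpm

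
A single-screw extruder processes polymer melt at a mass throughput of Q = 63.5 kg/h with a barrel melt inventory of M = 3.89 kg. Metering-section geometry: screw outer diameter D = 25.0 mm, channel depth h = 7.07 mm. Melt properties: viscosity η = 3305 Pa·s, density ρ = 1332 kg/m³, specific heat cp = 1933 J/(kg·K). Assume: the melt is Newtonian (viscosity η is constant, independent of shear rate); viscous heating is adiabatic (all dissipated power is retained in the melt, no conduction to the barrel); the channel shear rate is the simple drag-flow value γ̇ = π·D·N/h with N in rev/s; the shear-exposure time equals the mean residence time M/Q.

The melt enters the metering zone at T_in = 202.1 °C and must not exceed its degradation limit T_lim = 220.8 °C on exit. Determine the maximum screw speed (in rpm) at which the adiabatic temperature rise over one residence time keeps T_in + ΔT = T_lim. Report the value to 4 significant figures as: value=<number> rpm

value=43.90 rpm

Throughput in SI: Q_s = 63.5 kg/h ÷ 3600 s/h = 0.0176389 kg/s
Mean residence time: t_res = M/Q_s = 3.89 kg / 0.0176389 kg/s = 220.535 s
Geometry in SI: D = 25.0 mm → 0.025 m, h = 7.07 mm → 0.00707 m
Allowable rise: ΔT_a = T_lim − T_in = 220.8 − 202.1 = 18.7 K
γ̇_max² = ΔT_a·ρ·cp / (η·t_res) = [18.7 × 1332 × 1933] / [3305 × 220.535] = 66.0584 s⁻²
γ̇_max = √66.0584 = 8.12763 s⁻¹
Solve γ̇ = πDN/h for N: N_max = γ̇_max·h/(π·D) = 8.12763 × 0.00707 / (π × 0.025) = 0.731633 rev/s = 43.898 rpm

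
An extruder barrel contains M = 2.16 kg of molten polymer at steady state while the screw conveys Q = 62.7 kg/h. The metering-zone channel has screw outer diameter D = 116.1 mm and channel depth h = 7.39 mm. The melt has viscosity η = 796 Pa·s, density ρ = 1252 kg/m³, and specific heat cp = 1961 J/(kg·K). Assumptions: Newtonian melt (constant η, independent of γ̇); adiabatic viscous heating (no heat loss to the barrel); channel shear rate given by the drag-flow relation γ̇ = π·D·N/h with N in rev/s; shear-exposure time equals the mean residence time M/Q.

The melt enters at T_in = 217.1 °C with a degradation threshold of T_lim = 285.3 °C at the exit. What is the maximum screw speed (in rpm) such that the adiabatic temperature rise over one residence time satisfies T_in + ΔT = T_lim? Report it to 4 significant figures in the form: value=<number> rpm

value=50.07 rpm

Throughput in SI: Q_s = 62.7 kg/h ÷ 3600 s/h = 0.0174167 kg/s
t_res = M / Q_s = 2.16 ÷ 0.0174167 = 124.019 s
Convert to metres: D = 0.1161 m, h = 0.00739 m
ΔT_a = T_lim − T_in = 285.3 °C − 217.1 °C = 68.2 K
γ̇_max² = ΔT_a·ρ·cp/(η·t_res) = 68.2·1252·1961/(796·124.019) = 1696.15 s⁻²
γ̇_max = sqrt(1696.15) = 41.1844 s⁻¹
N_max = γ̇_max·h / (π·D) = 41.1844 · 0.00739 / (π · 0.1161) = 0.834439 rev/s = 50.0663 rpm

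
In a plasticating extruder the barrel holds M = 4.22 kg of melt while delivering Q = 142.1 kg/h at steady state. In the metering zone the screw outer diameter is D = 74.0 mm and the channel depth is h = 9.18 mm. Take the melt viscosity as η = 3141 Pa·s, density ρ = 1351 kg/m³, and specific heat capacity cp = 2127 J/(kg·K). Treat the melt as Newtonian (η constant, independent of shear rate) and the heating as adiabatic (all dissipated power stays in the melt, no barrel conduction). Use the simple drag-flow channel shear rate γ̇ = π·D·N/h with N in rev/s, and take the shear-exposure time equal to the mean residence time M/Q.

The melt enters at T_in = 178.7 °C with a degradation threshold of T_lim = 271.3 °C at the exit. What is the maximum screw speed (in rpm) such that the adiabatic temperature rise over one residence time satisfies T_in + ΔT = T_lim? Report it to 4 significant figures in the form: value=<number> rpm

Q_s = Q / 3600 = 142.1 / 3600 = 0.0394722 kg/s
t_res = M / Q_s = 4.22 ÷ 0.0394722 = 106.911 s
D = 74.0 mm = 0.074 m;  h = 9.18 mm = 0.00918 m
ΔT_a = T_lim − T_in = 271.3 − 178.7 = 92.6 K
γ̇_max² = ΔT_a·ρ·cp / (η·t_res) = [92.6 × 1351 × 2127] / [3141 × 106.911] = 792.401 s⁻²
γ̇_max = sqrt(792.401) = 28.1496 s⁻¹
N_max = γ̇_max h / (πD) = 28.1496·0.00918/(π·0.074) = 1.11156 rev/s → ×60 = 66.6937 rpm

value=66.69 rpm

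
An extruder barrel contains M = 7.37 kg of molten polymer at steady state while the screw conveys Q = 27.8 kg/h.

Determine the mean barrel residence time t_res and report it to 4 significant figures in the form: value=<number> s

value=954.4 s

Throughput in SI: Q_s = 27.8 kg/h ÷ 3600 s/h = 0.00772222 kg/s
t_res = M / Q_s = 7.37 ÷ 0.00772222 = 954.388 s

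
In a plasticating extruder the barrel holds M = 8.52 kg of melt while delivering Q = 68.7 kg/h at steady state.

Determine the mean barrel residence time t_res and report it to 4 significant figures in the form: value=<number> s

Throughput in SI: Q_s = 68.7 kg/h ÷ 3600 s/h = 0.0190833 kg/s
t_res = M / Q_s = 8.52 / 0.0190833 = 446.463 s

value=446.5 s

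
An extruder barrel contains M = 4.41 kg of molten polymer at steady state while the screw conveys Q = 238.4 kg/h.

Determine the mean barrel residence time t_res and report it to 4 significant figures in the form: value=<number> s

value=66.59 s

Convert throughput: Q = 238.4 kg/h = 238.4/3600 = 0.0662222 kg/s
Mean residence time: t_res = M/Q_s = 4.41 kg / 0.0662222 kg/s = 66.594 s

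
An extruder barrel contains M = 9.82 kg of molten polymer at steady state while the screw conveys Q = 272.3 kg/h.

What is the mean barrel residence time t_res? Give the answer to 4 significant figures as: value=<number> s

value=129.8 s

Throughput in SI: Q_s = 272.3 kg/h ÷ 3600 s/h = 0.0756389 kg/s
t_res = M / Q_s = 9.82 ÷ 0.0756389 = 129.827 s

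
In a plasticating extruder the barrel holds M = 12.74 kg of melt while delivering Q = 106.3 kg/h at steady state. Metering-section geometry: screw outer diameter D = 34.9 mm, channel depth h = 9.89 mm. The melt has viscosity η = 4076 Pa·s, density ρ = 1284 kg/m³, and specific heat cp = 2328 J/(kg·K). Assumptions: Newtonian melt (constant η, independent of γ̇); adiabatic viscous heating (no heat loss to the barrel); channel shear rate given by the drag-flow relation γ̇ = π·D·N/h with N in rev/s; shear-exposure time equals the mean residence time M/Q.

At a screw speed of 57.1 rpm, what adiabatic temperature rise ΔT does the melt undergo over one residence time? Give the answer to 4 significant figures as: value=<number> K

Throughput in SI: Q_s = 106.3 kg/h ÷ 3600 s/h = 0.0295278 kg/s
t_res = M / Q_s = 12.74 ÷ 0.0295278 = 431.458 s
D = 34.9 mm = 0.0349 m;  h = 9.89 mm = 0.00989 m;  N = 57.1 rpm / 60 = 0.951667 rev/s
γ̇ = π·D·N / h = π · 0.0349 · 0.951667 / 0.00989 = 10.5503 s⁻¹
ΔT = η·γ̇²·t_res / (ρ·cp) = 4076 · (10.5503)² · 431.458 / (1284 · 2328) = 65.4866 K

value=65.49 K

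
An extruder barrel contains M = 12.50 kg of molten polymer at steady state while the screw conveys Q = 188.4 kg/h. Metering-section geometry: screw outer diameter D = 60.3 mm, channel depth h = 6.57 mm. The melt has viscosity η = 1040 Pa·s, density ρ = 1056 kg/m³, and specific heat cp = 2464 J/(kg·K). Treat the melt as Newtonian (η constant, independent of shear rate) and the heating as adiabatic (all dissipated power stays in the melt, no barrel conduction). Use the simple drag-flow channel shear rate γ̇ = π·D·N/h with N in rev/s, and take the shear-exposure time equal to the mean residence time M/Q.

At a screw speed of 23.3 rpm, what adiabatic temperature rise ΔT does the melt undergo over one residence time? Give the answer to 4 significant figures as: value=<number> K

Throughput in SI: Q_s = 188.4 kg/h ÷ 3600 s/h = 0.0523333 kg/s
t_res = M / Q_s = 12.50 / 0.0523333 = 238.854 s
Geometry in metres: D = 60.3 mm → 0.0603 m, h = 6.57 mm → 0.00657 m; screw speed N = 23.3 rpm = 0.388333 rev/s
Shear rate: γ̇ = πDN/h = π·0.0603·0.388333/0.00657 = 11.1971 s⁻¹
Adiabatic rise: ΔT = η γ̇² t_res / (ρ cp) = 1040·(11.1971)²·238.854 / (1056·2464) = 11.9694 K

value=11.97 K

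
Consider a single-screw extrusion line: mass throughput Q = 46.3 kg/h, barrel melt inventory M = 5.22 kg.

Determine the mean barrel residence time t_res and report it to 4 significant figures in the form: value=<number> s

Q_s = Q / 3600 = 46.3 / 3600 = 0.0128611 kg/s
Mean residence time: t_res = M/Q_s = 5.22 kg / 0.0128611 kg/s = 405.875 s

value=405.9 s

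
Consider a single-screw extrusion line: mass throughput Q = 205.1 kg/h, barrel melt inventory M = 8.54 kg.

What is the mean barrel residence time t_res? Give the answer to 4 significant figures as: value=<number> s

value=149.9 s

Q_s = Q / 3600 = 205.1 / 3600 = 0.0569722 kg/s
t_res = M / Q_s = 8.54 / 0.0569722 = 149.898 s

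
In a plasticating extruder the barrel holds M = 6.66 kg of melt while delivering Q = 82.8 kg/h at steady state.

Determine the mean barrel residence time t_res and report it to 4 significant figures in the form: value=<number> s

value=289.6 s

Convert throughput: Q = 82.8 kg/h = 82.8/3600 = 0.023 kg/s
Mean residence time: t_res = M/Q_s = 6.66 kg / 0.023 kg/s = 289.565 s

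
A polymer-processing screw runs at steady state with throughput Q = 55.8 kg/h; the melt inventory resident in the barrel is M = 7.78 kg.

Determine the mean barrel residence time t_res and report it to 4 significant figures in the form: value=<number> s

Q_s = Q / 3600 = 55.8 / 3600 = 0.0155 kg/s
t_res = M / Q_s = 7.78 / 0.0155 = 501.935 s

value=501.9 s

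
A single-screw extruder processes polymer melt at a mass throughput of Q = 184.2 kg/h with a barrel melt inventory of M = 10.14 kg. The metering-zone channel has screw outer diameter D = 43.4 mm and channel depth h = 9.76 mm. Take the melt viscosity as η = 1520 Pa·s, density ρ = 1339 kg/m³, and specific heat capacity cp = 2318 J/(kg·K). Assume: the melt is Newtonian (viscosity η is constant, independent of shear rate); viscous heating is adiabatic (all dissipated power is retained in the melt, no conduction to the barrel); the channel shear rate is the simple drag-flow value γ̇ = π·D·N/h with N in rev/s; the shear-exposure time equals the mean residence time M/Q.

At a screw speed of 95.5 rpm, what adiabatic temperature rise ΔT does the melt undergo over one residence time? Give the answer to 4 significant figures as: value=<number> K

value=47.98 K

Q_s = Q / 3600 = 184.2 / 3600 = 0.0511667 kg/s
t_res = M / Q_s = 10.14 / 0.0511667 = 198.176 s
D = 43.4 mm = 0.0434 m;  h = 9.76 mm = 0.00976 m;  N = 95.5 rpm / 60 = 1.59167 rev/s
γ̇ = π·D·N / h = π · 0.0434 · 1.59167 / 0.00976 = 22.2352 s⁻¹
ΔT = η·γ̇²·t_res / (ρ·cp) = 1520 · (22.2352)² · 198.176 / (1339 · 2318) = 47.9826 K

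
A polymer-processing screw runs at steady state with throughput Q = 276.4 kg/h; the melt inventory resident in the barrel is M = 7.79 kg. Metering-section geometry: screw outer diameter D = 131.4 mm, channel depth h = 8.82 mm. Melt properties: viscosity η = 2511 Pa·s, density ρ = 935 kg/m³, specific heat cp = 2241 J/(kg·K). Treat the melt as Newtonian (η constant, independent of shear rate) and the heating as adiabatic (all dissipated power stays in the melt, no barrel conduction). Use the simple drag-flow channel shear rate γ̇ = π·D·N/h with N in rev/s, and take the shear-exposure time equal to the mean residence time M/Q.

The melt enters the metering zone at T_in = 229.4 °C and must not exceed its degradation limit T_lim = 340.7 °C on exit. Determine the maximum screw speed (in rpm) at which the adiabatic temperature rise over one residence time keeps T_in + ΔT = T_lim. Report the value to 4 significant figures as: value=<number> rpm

Q_s = Q / 3600 = 276.4 / 3600 = 0.0767778 kg/s
t_res = M / Q_s = 7.79 / 0.0767778 = 101.462 s
Geometry in SI: D = 131.4 mm → 0.1314 m, h = 8.82 mm → 0.00882 m
Allowable rise: ΔT_a = T_lim − T_in = 340.7 − 229.4 = 111.3 K
Invert ΔT = ηγ̇²t_res/(ρcp) for γ̇: γ̇_max² = ΔT_a ρ cp / (η t_res) = 111.3·935·2241 / (2511·101.462) = 915.377 s⁻²
Take the square root: γ̇_max = √(915.377) = 30.2552 s⁻¹
N_max = γ̇_max h / (πD) = 30.2552·0.00882/(π·0.1314) = 0.646433 rev/s → ×60 = 38.786 rpm

value=38.79 rpm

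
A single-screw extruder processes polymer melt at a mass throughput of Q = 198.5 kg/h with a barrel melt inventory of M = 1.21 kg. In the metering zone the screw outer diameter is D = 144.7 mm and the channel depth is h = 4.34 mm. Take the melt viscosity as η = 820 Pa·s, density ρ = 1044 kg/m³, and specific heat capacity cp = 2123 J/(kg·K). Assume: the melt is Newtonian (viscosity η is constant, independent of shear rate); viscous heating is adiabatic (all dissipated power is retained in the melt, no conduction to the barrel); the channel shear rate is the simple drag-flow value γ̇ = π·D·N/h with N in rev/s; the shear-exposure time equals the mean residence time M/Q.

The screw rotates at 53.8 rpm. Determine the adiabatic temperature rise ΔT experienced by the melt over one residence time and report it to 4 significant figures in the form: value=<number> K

value=71.62 K

Throughput in SI: Q_s = 198.5 kg/h ÷ 3600 s/h = 0.0551389 kg/s
t_res = M / Q_s = 1.21 ÷ 0.0551389 = 21.9446 s
D = 144.7 mm = 0.1447 m;  h = 4.34 mm = 0.00434 m;  N = 53.8 rpm / 60 = 0.896667 rev/s
γ̇ = π·D·N / h = π · 0.1447 · 0.896667 / 0.00434 = 93.9203 s⁻¹
ΔT = η·γ̇²·t_res/(ρ·cp) = [820 × 93.9203² × 21.9446] / [1044 × 2123] = 71.616 K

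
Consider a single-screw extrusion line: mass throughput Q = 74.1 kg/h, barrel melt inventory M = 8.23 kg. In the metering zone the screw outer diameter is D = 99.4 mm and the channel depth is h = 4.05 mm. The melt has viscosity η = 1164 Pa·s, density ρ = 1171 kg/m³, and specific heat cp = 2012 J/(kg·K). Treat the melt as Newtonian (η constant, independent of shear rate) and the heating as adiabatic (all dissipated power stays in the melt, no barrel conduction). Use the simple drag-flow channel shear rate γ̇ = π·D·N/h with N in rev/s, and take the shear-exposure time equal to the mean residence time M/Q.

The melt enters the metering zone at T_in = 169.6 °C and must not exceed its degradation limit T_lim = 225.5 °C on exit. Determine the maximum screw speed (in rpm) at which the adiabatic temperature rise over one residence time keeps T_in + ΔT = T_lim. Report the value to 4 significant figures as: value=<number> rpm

value=13.09 rpm

Q_s = Q / 3600 = 74.1 / 3600 = 0.0205833 kg/s
t_res = M / Q_s = 8.23 ÷ 0.0205833 = 399.838 s
Geometry in SI: D = 99.4 mm → 0.0994 m, h = 4.05 mm → 0.00405 m
Allowable rise: ΔT_a = T_lim − T_in = 225.5 − 169.6 = 55.9 K
γ̇_max² = ΔT_a·ρ·cp/(η·t_res) = 55.9·1171·2012/(1164·399.838) = 282.982 s⁻²
Take the square root: γ̇_max = √(282.982) = 16.8221 s⁻¹
N_max = γ̇_max h / (πD) = 16.8221·0.00405/(π·0.0994) = 0.218172 rev/s → ×60 = 13.0903 rpm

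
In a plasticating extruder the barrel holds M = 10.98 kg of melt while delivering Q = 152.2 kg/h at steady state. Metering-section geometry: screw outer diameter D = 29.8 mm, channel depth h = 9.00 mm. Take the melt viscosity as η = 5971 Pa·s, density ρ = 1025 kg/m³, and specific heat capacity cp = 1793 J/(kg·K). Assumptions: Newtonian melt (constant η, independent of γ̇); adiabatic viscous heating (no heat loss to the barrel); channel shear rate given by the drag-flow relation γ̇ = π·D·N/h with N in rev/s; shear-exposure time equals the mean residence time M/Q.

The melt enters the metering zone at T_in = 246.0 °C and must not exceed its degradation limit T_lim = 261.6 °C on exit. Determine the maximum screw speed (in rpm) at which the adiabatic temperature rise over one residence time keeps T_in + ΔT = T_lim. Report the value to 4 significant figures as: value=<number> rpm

value=24.80 rpm

Throughput in SI: Q_s = 152.2 kg/h ÷ 3600 s/h = 0.0422778 kg/s
t_res = M / Q_s = 10.98 / 0.0422778 = 259.711 s
D = 29.8 mm = 0.0298 m;  h = 9.00 mm = 0.009 m
Allowable rise: ΔT_a = T_lim − T_in = 261.6 − 246.0 = 15.6 K
Invert ΔT = ηγ̇²t_res/(ρcp) for γ̇: γ̇_max² = ΔT_a ρ cp / (η t_res) = 15.6·1025·1793 / (5971·259.711) = 18.4881 s⁻²
γ̇_max = √18.4881 = 4.29978 s⁻¹
N_max = γ̇_max·h / (π·D) = 4.29978 · 0.009 / (π · 0.0298) = 0.413354 rev/s = 24.8012 rpm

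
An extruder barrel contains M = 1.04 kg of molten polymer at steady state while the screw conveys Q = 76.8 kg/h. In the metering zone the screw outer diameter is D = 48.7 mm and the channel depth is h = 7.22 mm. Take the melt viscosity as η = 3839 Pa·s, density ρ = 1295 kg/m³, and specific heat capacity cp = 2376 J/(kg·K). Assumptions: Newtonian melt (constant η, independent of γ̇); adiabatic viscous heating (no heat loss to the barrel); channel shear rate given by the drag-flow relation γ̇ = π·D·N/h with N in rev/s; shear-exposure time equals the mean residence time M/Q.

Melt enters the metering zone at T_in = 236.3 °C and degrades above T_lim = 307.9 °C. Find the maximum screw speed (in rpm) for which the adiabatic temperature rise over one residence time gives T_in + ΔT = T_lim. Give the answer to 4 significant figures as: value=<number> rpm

value=97.15 rpm

Throughput in SI: Q_s = 76.8 kg/h ÷ 3600 s/h = 0.0213333 kg/s
t_res = M / Q_s = 1.04 / 0.0213333 = 48.75 s
Geometry in SI: D = 48.7 mm → 0.0487 m, h = 7.22 mm → 0.00722 m
ΔT_a = T_lim − T_in = 307.9 °C − 236.3 °C = 71.6 K
Invert ΔT = ηγ̇²t_res/(ρcp) for γ̇: γ̇_max² = ΔT_a ρ cp / (η t_res) = 71.6·1295·2376 / (3839·48.75) = 1177.16 s⁻²
Take the square root: γ̇_max = √(1177.16) = 34.3098 s⁻¹
Solve γ̇ = πDN/h for N: N_max = γ̇_max·h/(π·D) = 34.3098 × 0.00722 / (π × 0.0487) = 1.61911 rev/s = 97.1467 rpm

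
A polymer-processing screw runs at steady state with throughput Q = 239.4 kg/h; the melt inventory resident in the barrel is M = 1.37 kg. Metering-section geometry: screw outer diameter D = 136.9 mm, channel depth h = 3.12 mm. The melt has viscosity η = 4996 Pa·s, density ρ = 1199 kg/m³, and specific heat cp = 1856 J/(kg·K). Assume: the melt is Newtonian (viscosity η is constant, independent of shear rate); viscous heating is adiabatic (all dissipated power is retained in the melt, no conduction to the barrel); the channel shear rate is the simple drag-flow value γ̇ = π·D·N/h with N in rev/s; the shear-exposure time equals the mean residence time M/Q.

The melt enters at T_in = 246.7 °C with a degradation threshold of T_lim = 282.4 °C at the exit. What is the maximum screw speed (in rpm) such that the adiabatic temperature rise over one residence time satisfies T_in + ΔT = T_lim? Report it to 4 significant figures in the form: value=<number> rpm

value=12.09 rpm

Convert throughput: Q = 239.4 kg/h = 239.4/3600 = 0.0665 kg/s
t_res = M / Q_s = 1.37 / 0.0665 = 20.6015 s
D = 136.9 mm = 0.1369 m;  h = 3.12 mm = 0.00312 m
ΔT_a = T_lim − T_in = 282.4 − 246.7 = 35.7 K
Invert ΔT = ηγ̇²t_res/(ρcp) for γ̇: γ̇_max² = ΔT_a ρ cp / (η t_res) = 35.7·1199·1856 / (4996·20.6015) = 771.87 s⁻²
γ̇_max = √771.87 = 27.7825 s⁻¹
N_max = γ̇_max·h / (π·D) = 27.7825 · 0.00312 / (π · 0.1369) = 0.201546 rev/s = 12.0927 rpm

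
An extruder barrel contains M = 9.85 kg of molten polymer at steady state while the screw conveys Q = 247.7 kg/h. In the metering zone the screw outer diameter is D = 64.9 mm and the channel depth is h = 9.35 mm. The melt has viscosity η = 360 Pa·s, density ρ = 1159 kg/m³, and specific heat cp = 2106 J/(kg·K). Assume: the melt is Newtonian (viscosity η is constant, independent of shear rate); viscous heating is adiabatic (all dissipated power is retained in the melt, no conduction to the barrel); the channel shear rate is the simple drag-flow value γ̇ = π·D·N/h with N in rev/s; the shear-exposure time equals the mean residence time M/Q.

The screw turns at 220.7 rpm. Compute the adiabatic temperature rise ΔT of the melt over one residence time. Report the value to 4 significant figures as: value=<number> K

Throughput in SI: Q_s = 247.7 kg/h ÷ 3600 s/h = 0.0688056 kg/s
t_res = M / Q_s = 9.85 ÷ 0.0688056 = 143.157 s
Geometry in metres: D = 64.9 mm → 0.0649 m, h = 9.35 mm → 0.00935 m; screw speed N = 220.7 rpm = 3.67833 rev/s
γ̇ = π D N / h = (π)(0.0649)(3.67833) / 0.00935 = 80.211 s⁻¹
ΔT = η·γ̇²·t_res/(ρ·cp) = [360 × 80.211² × 143.157] / [1159 × 2106] = 135.844 K

value=135.8 K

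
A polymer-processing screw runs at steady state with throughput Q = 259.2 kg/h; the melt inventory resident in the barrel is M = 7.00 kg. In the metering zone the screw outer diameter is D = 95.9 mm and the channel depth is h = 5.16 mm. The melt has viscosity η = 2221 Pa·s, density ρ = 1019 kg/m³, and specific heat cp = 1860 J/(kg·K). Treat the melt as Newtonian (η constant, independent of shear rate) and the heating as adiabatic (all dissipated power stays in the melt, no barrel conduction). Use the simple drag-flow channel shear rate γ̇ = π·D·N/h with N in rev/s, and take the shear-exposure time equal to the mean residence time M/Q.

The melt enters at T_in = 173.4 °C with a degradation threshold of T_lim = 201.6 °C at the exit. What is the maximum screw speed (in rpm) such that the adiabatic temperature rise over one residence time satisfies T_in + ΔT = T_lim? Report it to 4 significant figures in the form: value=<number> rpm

Convert throughput: Q = 259.2 kg/h = 259.2/3600 = 0.072 kg/s
Mean residence time: t_res = M/Q_s = 7.00 kg / 0.072 kg/s = 97.2222 s
Geometry in SI: D = 95.9 mm → 0.0959 m, h = 5.16 mm → 0.00516 m
ΔT_a = T_lim − T_in = 201.6 °C − 173.4 °C = 28.2 K
Invert ΔT = ηγ̇²t_res/(ρcp) for γ̇: γ̇_max² = ΔT_a ρ cp / (η t_res) = 28.2·1019·1860 / (2221·97.2222) = 247.527 s⁻²
γ̇_max = sqrt(247.527) = 15.733 s⁻¹
Solve γ̇ = πDN/h for N: N_max = γ̇_max·h/(π·D) = 15.733 × 0.00516 / (π × 0.0959) = 0.269459 rev/s = 16.1675 rpm

value=16.17 rpm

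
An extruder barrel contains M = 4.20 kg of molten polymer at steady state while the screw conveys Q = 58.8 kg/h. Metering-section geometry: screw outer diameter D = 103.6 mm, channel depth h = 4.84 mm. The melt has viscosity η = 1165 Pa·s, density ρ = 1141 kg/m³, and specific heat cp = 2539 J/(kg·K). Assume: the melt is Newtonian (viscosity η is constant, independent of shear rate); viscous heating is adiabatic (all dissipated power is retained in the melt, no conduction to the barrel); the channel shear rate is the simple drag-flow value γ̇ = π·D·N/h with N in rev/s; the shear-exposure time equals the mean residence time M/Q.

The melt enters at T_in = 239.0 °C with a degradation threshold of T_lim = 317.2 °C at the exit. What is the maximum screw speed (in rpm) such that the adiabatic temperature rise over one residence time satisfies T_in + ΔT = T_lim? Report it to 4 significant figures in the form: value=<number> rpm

value=24.54 rpm

Convert throughput: Q = 58.8 kg/h = 58.8/3600 = 0.0163333 kg/s
t_res = M / Q_s = 4.20 / 0.0163333 = 257.143 s
D = 103.6 mm = 0.1036 m;  h = 4.84 mm = 0.00484 m
ΔT_a = T_lim − T_in = 317.2 °C − 239.0 °C = 78.2 K
Invert ΔT = ηγ̇²t_res/(ρcp) for γ̇: γ̇_max² = ΔT_a ρ cp / (η t_res) = 78.2·1141·2539 / (1165·257.143) = 756.231 s⁻²
Take the square root: γ̇_max = √(756.231) = 27.4997 s⁻¹
Solve γ̇ = πDN/h for N: N_max = γ̇_max·h/(π·D) = 27.4997 × 0.00484 / (π × 0.1036) = 0.408943 rev/s = 24.5366 rpm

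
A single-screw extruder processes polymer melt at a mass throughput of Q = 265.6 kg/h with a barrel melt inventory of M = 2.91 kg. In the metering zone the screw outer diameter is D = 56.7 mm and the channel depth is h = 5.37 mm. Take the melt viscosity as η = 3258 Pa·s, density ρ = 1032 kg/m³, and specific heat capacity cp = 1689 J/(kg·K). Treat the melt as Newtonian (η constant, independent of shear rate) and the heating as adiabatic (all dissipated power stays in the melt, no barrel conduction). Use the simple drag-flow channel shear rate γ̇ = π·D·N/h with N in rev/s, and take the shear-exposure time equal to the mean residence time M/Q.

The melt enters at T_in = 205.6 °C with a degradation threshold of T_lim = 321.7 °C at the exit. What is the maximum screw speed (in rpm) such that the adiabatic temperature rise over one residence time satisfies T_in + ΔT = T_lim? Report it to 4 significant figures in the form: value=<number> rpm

Q_s = Q / 3600 = 265.6 / 3600 = 0.0737778 kg/s
Mean residence time: t_res = M/Q_s = 2.91 kg / 0.0737778 kg/s = 39.4428 s
D = 56.7 mm = 0.0567 m;  h = 5.37 mm = 0.00537 m
ΔT_a = T_lim − T_in = 321.7 − 205.6 = 116.1 K
γ̇_max² = ΔT_a·ρ·cp/(η·t_res) = 116.1·1032·1689/(3258·39.4428) = 1574.79 s⁻²
γ̇_max = sqrt(1574.79) = 39.6836 s⁻¹
N_max = γ̇_max h / (πD) = 39.6836·0.00537/(π·0.0567) = 1.19634 rev/s → ×60 = 71.7801 rpm

value=71.78 rpm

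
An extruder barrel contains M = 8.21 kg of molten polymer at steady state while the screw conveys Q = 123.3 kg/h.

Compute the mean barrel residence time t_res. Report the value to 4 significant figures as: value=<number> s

Throughput in SI: Q_s = 123.3 kg/h ÷ 3600 s/h = 0.03425 kg/s
Mean residence time: t_res = M/Q_s = 8.21 kg / 0.03425 kg/s = 239.708 s

value=239.7 s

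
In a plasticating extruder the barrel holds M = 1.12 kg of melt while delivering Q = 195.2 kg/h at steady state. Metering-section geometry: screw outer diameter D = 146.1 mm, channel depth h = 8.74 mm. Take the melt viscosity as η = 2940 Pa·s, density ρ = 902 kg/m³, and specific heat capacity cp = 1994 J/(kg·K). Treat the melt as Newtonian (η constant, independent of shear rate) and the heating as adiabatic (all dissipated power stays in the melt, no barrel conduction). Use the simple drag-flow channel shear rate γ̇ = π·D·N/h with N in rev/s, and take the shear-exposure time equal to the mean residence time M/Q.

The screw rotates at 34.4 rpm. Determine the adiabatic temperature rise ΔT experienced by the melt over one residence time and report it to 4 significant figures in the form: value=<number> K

Throughput in SI: Q_s = 195.2 kg/h ÷ 3600 s/h = 0.0542222 kg/s
t_res = M / Q_s = 1.12 / 0.0542222 = 20.6557 s
Convert to SI: D = 0.1461 m, h = 0.00874 m, N = 34.4/60 = 0.573333 rev/s
γ̇ = π D N / h = (π)(0.1461)(0.573333) / 0.00874 = 30.109 s⁻¹
Adiabatic rise: ΔT = η γ̇² t_res / (ρ cp) = 2940·(30.109)²·20.6557 / (902·1994) = 30.6089 K

value=30.61 K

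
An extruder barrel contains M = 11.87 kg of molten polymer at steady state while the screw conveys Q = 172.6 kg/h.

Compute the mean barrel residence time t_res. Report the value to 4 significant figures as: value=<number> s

Throughput in SI: Q_s = 172.6 kg/h ÷ 3600 s/h = 0.0479444 kg/s
t_res = M / Q_s = 11.87 / 0.0479444 = 247.578 s

value=247.6 s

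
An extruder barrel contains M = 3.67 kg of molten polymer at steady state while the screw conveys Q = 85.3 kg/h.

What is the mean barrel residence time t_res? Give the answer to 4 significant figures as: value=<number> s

value=154.9 s

Convert throughput: Q = 85.3 kg/h = 85.3/3600 = 0.0236944 kg/s
t_res = M / Q_s = 3.67 / 0.0236944 = 154.889 s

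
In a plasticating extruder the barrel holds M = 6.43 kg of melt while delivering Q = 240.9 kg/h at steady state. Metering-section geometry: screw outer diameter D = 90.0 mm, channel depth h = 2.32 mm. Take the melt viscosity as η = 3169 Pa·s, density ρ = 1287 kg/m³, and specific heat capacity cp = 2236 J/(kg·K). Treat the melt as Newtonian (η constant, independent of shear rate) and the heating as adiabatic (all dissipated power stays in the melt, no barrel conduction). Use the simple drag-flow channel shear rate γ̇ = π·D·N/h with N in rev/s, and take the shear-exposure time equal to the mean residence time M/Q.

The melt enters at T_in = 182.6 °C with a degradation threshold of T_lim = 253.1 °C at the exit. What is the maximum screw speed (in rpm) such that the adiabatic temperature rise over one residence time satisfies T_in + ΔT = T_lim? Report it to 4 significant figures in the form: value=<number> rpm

value=12.71 rpm

Q_s = Q / 3600 = 240.9 / 3600 = 0.0669167 kg/s
t_res = M / Q_s = 6.43 / 0.0669167 = 96.0897 s
Geometry in SI: D = 90.0 mm → 0.09 m, h = 2.32 mm → 0.00232 m
Allowable rise: ΔT_a = T_lim − T_in = 253.1 − 182.6 = 70.5 K
γ̇_max² = ΔT_a·ρ·cp/(η·t_res) = 70.5·1287·2236/(3169·96.0897) = 666.255 s⁻²
Take the square root: γ̇_max = √(666.255) = 25.8119 s⁻¹
N_max = γ̇_max h / (πD) = 25.8119·0.00232/(π·0.09) = 0.211795 rev/s → ×60 = 12.7077 rpm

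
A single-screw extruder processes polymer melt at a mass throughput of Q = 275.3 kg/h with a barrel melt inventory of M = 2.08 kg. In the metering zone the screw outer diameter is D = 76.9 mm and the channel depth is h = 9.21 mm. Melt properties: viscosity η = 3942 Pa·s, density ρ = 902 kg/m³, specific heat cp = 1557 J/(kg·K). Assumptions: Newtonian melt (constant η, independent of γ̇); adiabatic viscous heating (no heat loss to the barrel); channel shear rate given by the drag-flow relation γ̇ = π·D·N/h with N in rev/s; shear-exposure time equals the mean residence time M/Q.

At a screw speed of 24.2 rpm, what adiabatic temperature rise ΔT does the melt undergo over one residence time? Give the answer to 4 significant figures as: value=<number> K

Throughput in SI: Q_s = 275.3 kg/h ÷ 3600 s/h = 0.0764722 kg/s
t_res = M / Q_s = 2.08 ÷ 0.0764722 = 27.1994 s
Geometry in metres: D = 76.9 mm → 0.0769 m, h = 9.21 mm → 0.00921 m; screw speed N = 24.2 rpm = 0.403333 rev/s
γ̇ = π·D·N / h = π · 0.0769 · 0.403333 / 0.00921 = 10.5799 s⁻¹
Adiabatic rise: ΔT = η γ̇² t_res / (ρ cp) = 3942·(10.5799)²·27.1994 / (902·1557) = 8.5456 K

value=8.546 K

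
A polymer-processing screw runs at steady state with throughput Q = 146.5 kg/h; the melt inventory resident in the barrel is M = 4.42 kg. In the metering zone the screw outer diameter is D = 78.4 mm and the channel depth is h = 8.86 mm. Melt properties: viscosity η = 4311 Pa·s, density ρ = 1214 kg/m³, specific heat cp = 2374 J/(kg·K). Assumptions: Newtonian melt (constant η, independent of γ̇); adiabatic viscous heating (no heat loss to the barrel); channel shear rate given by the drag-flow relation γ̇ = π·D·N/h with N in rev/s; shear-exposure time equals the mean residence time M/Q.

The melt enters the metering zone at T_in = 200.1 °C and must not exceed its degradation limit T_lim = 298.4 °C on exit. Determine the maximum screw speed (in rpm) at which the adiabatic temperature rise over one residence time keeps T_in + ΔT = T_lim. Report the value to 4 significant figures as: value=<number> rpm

value=53.09 rpm

Convert throughput: Q = 146.5 kg/h = 146.5/3600 = 0.0406944 kg/s
t_res = M / Q_s = 4.42 / 0.0406944 = 108.614 s
Convert to metres: D = 0.0784 m, h = 0.00886 m
ΔT_a = T_lim − T_in = 298.4 °C − 200.1 °C = 98.3 K
Invert ΔT = ηγ̇²t_res/(ρcp) for γ̇: γ̇_max² = ΔT_a ρ cp / (η t_res) = 98.3·1214·2374 / (4311·108.614) = 605.045 s⁻²
γ̇_max = √605.045 = 24.5977 s⁻¹
Solve γ̇ = πDN/h for N: N_max = γ̇_max·h/(π·D) = 24.5977 × 0.00886 / (π × 0.0784) = 0.884834 rev/s = 53.09 rpm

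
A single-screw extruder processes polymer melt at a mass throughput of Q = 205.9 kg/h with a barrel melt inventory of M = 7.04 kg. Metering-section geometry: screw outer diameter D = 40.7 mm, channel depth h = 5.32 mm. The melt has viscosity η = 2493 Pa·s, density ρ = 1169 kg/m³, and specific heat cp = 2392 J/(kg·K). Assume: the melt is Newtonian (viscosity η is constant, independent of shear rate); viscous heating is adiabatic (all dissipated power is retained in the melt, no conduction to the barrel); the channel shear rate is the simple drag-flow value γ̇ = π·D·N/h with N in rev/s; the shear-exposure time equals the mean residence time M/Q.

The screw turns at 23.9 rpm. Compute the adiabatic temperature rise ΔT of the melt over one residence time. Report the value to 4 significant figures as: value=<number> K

Throughput in SI: Q_s = 205.9 kg/h ÷ 3600 s/h = 0.0571944 kg/s
t_res = M / Q_s = 7.04 ÷ 0.0571944 = 123.089 s
Convert to SI: D = 0.0407 m, h = 0.00532 m, N = 23.9/60 = 0.398333 rev/s
γ̇ = π D N / h = (π)(0.0407)(0.398333) / 0.00532 = 9.57369 s⁻¹
ΔT = η·γ̇²·t_res/(ρ·cp) = [2493 × 9.57369² × 123.089] / [1169 × 2392] = 10.0583 K

value=10.06 K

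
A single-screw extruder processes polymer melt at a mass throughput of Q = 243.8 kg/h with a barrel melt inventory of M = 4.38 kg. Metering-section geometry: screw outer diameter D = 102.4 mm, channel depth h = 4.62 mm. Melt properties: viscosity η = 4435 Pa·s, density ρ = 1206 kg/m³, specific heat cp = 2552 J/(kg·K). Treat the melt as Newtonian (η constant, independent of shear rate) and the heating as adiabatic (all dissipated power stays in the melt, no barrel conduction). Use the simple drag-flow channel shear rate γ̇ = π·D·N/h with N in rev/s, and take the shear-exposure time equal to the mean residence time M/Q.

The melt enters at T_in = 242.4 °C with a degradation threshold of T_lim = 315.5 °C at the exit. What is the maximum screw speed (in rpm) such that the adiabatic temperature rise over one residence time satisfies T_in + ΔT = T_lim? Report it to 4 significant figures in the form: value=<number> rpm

Throughput in SI: Q_s = 243.8 kg/h ÷ 3600 s/h = 0.0677222 kg/s
t_res = M / Q_s = 4.38 ÷ 0.0677222 = 64.676 s
D = 102.4 mm = 0.1024 m;  h = 4.62 mm = 0.00462 m
ΔT_a = T_lim − T_in = 315.5 °C − 242.4 °C = 73.1 K
γ̇_max² = ΔT_a·ρ·cp/(η·t_res) = 73.1·1206·2552/(4435·64.676) = 784.348 s⁻²
Take the square root: γ̇_max = √(784.348) = 28.0062 s⁻¹
N_max = γ̇_max h / (πD) = 28.0062·0.00462/(π·0.1024) = 0.402204 rev/s → ×60 = 24.1322 rpm

value=24.13 rpm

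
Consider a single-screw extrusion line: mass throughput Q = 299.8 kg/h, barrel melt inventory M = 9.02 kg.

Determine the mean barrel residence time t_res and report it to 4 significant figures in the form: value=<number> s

value=108.3 s

Throughput in SI: Q_s = 299.8 kg/h ÷ 3600 s/h = 0.0832778 kg/s
Mean residence time: t_res = M/Q_s = 9.02 kg / 0.0832778 kg/s = 108.312 s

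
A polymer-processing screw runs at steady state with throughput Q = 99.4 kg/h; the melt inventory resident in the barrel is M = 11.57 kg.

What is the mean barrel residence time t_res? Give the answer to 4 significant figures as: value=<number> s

Throughput in SI: Q_s = 99.4 kg/h ÷ 3600 s/h = 0.0276111 kg/s
t_res = M / Q_s = 11.57 / 0.0276111 = 419.034 s

value=419.0 s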